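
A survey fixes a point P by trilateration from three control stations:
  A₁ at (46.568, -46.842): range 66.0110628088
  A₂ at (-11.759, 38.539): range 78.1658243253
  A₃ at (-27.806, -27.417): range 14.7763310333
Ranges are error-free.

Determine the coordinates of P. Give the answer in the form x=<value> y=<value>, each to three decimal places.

eq1: (x − 46.568)² + (y + 46.842)² = 66.0110628088²
eq2: (x + 11.759)² + (y − 38.539)² = 78.1658243253²
eq3: (x + 27.806)² + (y + 27.417)² = 14.7763310333²
eq3−eq1, eq3−eq2 (x²,y² cancel):
  148.748·x − 38.850·y = -1301.234391
  32.094·x + 131.912·y = -5792.893057
det = 148.748·131.912 − -38.850·32.094 = 20868.498076
x = (-1301.234391·131.912 − -38.850·-5792.893057) / 20868.498076 = -19.009625
y = (148.748·-5792.893057 − -1301.234391·32.094) / 20868.498076 = -39.289816

x=-19.010 y=-39.290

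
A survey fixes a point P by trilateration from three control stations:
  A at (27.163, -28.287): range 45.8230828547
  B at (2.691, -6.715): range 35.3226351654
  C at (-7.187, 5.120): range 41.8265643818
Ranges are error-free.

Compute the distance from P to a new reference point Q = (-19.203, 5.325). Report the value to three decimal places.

40.589

eq1: (x − 27.163)² + (y + 28.287)² = 45.8230828547²
eq2: (x − 2.691)² + (y + 6.715)² = 35.3226351654²
eq3: (x + 7.187)² + (y − 5.120)² = 41.8265643818²
eq2−eq3, eq2−eq1 (x²,y² cancel):
  -19.756·x + 23.670·y = -476.238270
  48.944·x − 43.144·y = 633.583865
det = -19.756·-43.144 − 23.670·48.944 = -306.151616
x = (-476.238270·-43.144 − 23.670·633.583865) / -306.151616 = -18.127926
y = (-19.756·633.583865 − -476.238270·48.944) / -306.151616 = -35.250257
|P − Q| = √((-18.127926 − -19.203)² + (-35.250257 − 5.325)²) = 40.589497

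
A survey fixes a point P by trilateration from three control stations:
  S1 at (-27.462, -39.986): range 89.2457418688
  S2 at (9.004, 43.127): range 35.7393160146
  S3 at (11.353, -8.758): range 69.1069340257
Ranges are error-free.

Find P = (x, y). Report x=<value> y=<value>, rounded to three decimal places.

x=-26.207 y=49.251

eq1: (x + 27.462)² + (y + 39.986)² = 89.2457418688²
eq2: (x − 9.004)² + (y − 43.127)² = 35.7393160146²
eq3: (x − 11.353)² + (y + 8.758)² = 69.1069340257²
eq1−eq3, eq1−eq2 (x²,y² cancel):
  77.630·x + 62.456·y = 1041.585644
  72.932·x + 166.226·y = 6275.472238
det = 77.630·166.226 − 62.456·72.932 = 8349.083388
x = (1041.585644·166.226 − 62.456·6275.472238) / 8349.083388 = -26.206743
y = (77.630·6275.472238 − 1041.585644·72.932) / 8349.083388 = 49.250914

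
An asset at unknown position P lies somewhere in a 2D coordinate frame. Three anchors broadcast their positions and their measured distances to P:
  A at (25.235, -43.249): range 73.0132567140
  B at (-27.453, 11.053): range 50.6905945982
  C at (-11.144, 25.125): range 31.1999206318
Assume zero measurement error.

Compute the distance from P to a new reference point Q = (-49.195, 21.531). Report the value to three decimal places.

eq1: (x − 25.235)² + (y + 43.249)² = 73.0132567140²
eq2: (x + 27.453)² + (y − 11.053)² = 50.6905945982²
eq3: (x + 11.144)² + (y − 25.125)² = 31.1999206318²
eq3−eq1, eq3−eq2 (x²,y² cancel):
  72.758·x − 136.748·y = -2605.673744
  -32.618·x − 28.144·y = -1475.719676
det = 72.758·-28.144 − -136.748·-32.618 = -6508.147416
x = (-2605.673744·-28.144 − -136.748·-1475.719676) / -6508.147416 = 19.739509
y = (72.758·-1475.719676 − -2605.673744·-32.618) / -6508.147416 = 29.557148
|P − Q| = √((19.739509 − -49.195)² + (29.557148 − 21.531)²) = 69.400184

69.400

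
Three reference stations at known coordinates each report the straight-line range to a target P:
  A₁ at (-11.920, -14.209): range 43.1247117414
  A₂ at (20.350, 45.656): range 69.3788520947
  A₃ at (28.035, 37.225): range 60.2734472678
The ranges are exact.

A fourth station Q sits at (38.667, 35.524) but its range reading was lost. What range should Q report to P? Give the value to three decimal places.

eq1: (x + 11.920)² + (y + 14.209)² = 43.1247117414²
eq2: (x − 20.350)² + (y − 45.656)² = 69.3788520947²
eq3: (x − 28.035)² + (y − 37.225)² = 60.2734472678²
eq3−eq2, eq3−eq1 (x²,y² cancel):
  -15.370·x + 16.862·y = -853.605686
  -79.910·x − 102.868·y = -54.532086
det = -15.370·-102.868 − 16.862·-79.910 = 2928.523580
x = (-853.605686·-102.868 − 16.862·-54.532086) / 2928.523580 = 30.297939
y = (-15.370·-54.532086 − -853.605686·-79.910) / 2928.523580 = -23.005952
|P − Q| = √((30.297939 − 38.667)² + (-23.005952 − 35.524)²) = 59.125261

59.125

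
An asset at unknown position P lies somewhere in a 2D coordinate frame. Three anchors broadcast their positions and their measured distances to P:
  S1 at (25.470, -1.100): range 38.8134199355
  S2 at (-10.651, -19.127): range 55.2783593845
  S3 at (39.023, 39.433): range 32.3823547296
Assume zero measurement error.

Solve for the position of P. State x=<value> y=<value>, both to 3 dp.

x=7.252 y=33.172

eq1: (x − 25.470)² + (y + 1.100)² = 38.8134199355²
eq2: (x + 10.651)² + (y + 19.127)² = 55.2783593845²
eq3: (x − 39.023)² + (y − 39.433)² = 32.3823547296²
eq3−eq1, eq3−eq2 (x²,y² cancel):
  -27.106·x − 81.066·y = -2885.689787
  -99.348·x − 117.120·y = -4605.550206
det = -27.106·-117.120 − -81.066·-99.348 = -4879.090248
x = (-2885.689787·-117.120 − -81.066·-4605.550206) / -4879.090248 = 7.251669
y = (-27.106·-4605.550206 − -2885.689787·-99.348) / -4879.090248 = 33.172058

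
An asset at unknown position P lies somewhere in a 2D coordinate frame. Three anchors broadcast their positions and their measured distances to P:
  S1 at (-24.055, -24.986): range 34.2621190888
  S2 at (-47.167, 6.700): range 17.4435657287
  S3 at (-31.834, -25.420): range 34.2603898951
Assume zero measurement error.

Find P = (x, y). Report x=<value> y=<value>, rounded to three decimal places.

x=-29.848 y=8.783

eq1: (x + 24.055)² + (y + 24.986)² = 34.2621190888²
eq2: (x + 47.167)² + (y − 6.700)² = 17.4435657287²
eq3: (x + 31.834)² + (y + 25.420)² = 34.2603898951²
eq2−eq1, eq2−eq3 (x²,y² cancel):
  46.224·x − 63.372·y = -1936.287487
  30.666·x − 64.240·y = -1479.532263
det = 46.224·-64.240 − -63.372·30.666 = -1026.064008
x = (-1936.287487·-64.240 − -63.372·-1479.532263) / -1026.064008 = -29.848225
y = (46.224·-1479.532263 − -1936.287487·30.666) / -1026.064008 = 8.782792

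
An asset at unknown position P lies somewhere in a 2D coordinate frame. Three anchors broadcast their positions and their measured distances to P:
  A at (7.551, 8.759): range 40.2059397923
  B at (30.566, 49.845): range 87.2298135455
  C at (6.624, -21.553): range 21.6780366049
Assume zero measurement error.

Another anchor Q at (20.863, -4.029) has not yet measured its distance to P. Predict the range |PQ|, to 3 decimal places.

eq1: (x − 7.551)² + (y − 8.759)² = 40.2059397923²
eq2: (x − 30.566)² + (y − 49.845)² = 87.2298135455²
eq3: (x − 6.624)² + (y + 21.553)² = 21.6780366049²
eq1−eq3, eq1−eq2 (x²,y² cancel):
  -1.854·x − 60.624·y = 1521.251827
  46.030·x + 82.172·y = -2707.456078
det = -1.854·82.172 − -60.624·46.030 = 2638.175832
x = (1521.251827·82.172 − -60.624·-2707.456078) / 2638.175832 = -14.833171
y = (-1.854·-2707.456078 − 1521.251827·46.030) / 2638.175832 = -24.639600
|P − Q| = √((-14.833171 − 20.863)² + (-24.639600 − -4.029)²) = 41.219091

41.219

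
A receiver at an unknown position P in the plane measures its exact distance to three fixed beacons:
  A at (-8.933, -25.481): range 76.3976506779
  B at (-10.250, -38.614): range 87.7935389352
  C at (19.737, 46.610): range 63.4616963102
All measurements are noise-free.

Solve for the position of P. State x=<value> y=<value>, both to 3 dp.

x=-43.598 y=42.599

eq1: (x + 8.933)² + (y + 25.481)² = 76.3976506779²
eq2: (x + 10.250)² + (y + 38.614)² = 87.7935389352²
eq3: (x − 19.737)² + (y − 46.610)² = 63.4616963102²
eq3−eq1, eq3−eq2 (x²,y² cancel):
  -57.340·x − 144.182·y = -3642.175550
  -59.974·x − 170.448·y = -4646.256353
det = -57.340·-170.448 − -144.182·-59.974 = 1126.317052
x = (-3642.175550·-170.448 − -144.182·-4646.256353) / 1126.317052 = -43.597844
y = (-57.340·-4646.256353 − -3642.175550·-59.974) / 1126.317052 = 42.599464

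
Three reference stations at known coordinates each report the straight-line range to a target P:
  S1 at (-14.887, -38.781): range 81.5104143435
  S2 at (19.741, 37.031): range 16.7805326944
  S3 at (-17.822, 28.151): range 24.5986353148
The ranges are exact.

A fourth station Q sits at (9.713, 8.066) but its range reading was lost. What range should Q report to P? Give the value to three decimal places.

eq1: (x + 14.887)² + (y + 38.781)² = 81.5104143435²
eq2: (x − 19.741)² + (y − 37.031)² = 16.7805326944²
eq3: (x + 17.822)² + (y − 28.151)² = 24.5986353148²
eq2−eq3, eq2−eq1 (x²,y² cancel):
  -75.126·x − 17.760·y = -974.406139
  -69.256·x − 151.624·y = -6397.774681
det = -75.126·-151.624 − -17.760·-69.256 = 10160.918064
x = (-974.406139·-151.624 − -17.760·-6397.774681) / 10160.918064 = 3.357854
y = (-75.126·-6397.774681 − -974.406139·-69.256) / 10160.918064 = 40.661262
|P − Q| = √((3.357854 − 9.713)² + (40.661262 − 8.066)²) = 33.209019

33.209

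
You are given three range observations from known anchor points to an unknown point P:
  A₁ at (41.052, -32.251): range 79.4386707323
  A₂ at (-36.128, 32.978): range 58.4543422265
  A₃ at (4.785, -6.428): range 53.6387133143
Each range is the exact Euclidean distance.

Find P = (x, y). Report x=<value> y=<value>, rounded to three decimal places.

x=21.148 y=44.654

eq1: (x − 41.052)² + (y + 32.251)² = 79.4386707323²
eq2: (x + 36.128)² + (y − 32.978)² = 58.4543422265²
eq3: (x − 4.785)² + (y + 6.428)² = 53.6387133143²
eq1−eq3, eq1−eq2 (x²,y² cancel):
  -72.534·x + 51.646·y = 772.212546
  -154.360·x + 130.458·y = 2560.979446
det = -72.534·130.458 − 51.646·-154.360 = -1490.564012
x = (772.212546·130.458 − 51.646·2560.979446) / -1490.564012 = 21.148397
y = (-72.534·2560.979446 − 772.212546·-154.360) / -1490.564012 = 44.653805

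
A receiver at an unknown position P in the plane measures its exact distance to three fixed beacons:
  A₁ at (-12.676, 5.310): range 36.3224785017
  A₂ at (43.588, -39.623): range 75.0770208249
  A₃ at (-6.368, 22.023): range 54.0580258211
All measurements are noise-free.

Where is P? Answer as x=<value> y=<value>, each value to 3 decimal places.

x=-30.322 y=-26.438

eq1: (x + 12.676)² + (y − 5.310)² = 36.3224785017²
eq2: (x − 43.588)² + (y + 39.623)² = 75.0770208249²
eq3: (x + 6.368)² + (y − 22.023)² = 54.0580258211²
eq2−eq1, eq2−eq3 (x²,y² cancel):
  -112.528·x + 89.866·y = 1036.217814
  -99.912·x + 123.292·y = -230.043020
det = -112.528·123.292 − 89.866·-99.912 = -4895.110384
x = (1036.217814·123.292 − 89.866·-230.043020) / -4895.110384 = -30.322179
y = (-112.528·-230.043020 − 1036.217814·-99.912) / -4895.110384 = -26.437989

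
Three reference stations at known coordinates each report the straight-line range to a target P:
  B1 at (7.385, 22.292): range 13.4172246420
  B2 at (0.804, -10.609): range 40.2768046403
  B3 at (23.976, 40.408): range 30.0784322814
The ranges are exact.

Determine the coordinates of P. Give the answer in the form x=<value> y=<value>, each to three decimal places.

eq1: (x − 7.385)² + (y − 22.292)² = 13.4172246420²
eq2: (x − 0.804)² + (y + 10.609)² = 40.2768046403²
eq3: (x − 23.976)² + (y − 40.408)² = 30.0784322814²
eq1−eq3, eq1−eq2 (x²,y² cancel):
  33.182·x + 36.232·y = 931.493380
  -13.162·x − 65.802·y = -1880.473267
det = 33.182·-65.802 − 36.232·-13.162 = -1706.556380
x = (931.493380·-65.802 − 36.232·-1880.473267) / -1706.556380 = -4.007591
y = (33.182·-1880.473267 − 931.493380·-13.162) / -1706.556380 = 29.379368

x=-4.008 y=29.379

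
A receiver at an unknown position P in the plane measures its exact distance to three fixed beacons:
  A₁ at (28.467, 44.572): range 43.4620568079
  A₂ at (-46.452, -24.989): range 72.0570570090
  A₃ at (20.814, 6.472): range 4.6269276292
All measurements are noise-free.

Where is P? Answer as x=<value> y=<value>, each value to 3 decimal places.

x=20.415 y=1.862

eq1: (x − 28.467)² + (y − 44.572)² = 43.4620568079²
eq2: (x + 46.452)² + (y + 24.989)² = 72.0570570090²
eq3: (x − 20.814)² + (y − 6.472)² = 4.6269276292²
eq1−eq3, eq1−eq2 (x²,y² cancel):
  -15.306·x − 76.200·y = -454.381970
  -149.838·x − 139.122·y = -3318.063931
det = -15.306·-139.122 − -76.200·-149.838 = -9288.254268
x = (-454.381970·-139.122 − -76.200·-3318.063931) / -9288.254268 = 20.415240
y = (-15.306·-3318.063931 − -454.381970·-149.838) / -9288.254268 = 1.862287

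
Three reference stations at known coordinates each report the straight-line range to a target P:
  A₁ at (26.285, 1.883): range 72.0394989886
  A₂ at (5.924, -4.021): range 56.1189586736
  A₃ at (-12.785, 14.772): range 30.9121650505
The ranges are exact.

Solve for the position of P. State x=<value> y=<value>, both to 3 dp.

eq1: (x − 26.285)² + (y − 1.883)² = 72.0394989886²
eq2: (x − 5.924)² + (y + 4.021)² = 56.1189586736²
eq3: (x + 12.785)² + (y − 14.772)² = 30.9121650505²
eq1−eq3, eq1−eq2 (x²,y² cancel):
  -78.140·x + 25.778·y = 3921.348761
  -40.722·x − 11.808·y = 1397.167195
det = -78.140·-11.808 − 25.778·-40.722 = 1972.408836
x = (3921.348761·-11.808 − 25.778·1397.167195) / 1972.408836 = -41.735497
y = (-78.140·1397.167195 − 3921.348761·-40.722) / 1972.408836 = 25.608545

x=-41.735 y=25.609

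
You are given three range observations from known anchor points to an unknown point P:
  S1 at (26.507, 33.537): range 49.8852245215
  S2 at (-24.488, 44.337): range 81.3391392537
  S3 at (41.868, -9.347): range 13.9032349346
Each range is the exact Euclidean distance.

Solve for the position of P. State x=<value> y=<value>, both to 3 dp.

eq1: (x − 26.507)² + (y − 33.537)² = 49.8852245215²
eq2: (x + 24.488)² + (y − 44.337)² = 81.3391392537²
eq3: (x − 41.868)² + (y + 9.347)² = 13.9032349346²
eq2−eq3, eq2−eq1 (x²,y² cancel):
  132.712·x − 107.368·y = 5697.619753
  101.990·x − 21.600·y = 3389.439654
det = 132.712·-21.600 − -107.368·101.990 = 8083.883120
x = (5697.619753·-21.600 − -107.368·3389.439654) / 8083.883120 = 29.793698
y = (132.712·3389.439654 − 5697.619753·101.990) / 8083.883120 = -16.239834

x=29.794 y=-16.240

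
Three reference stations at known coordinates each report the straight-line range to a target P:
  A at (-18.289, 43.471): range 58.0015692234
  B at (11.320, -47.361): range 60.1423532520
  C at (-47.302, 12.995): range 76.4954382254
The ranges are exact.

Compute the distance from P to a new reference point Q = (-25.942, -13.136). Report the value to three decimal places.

eq1: (x + 18.289)² + (y − 43.471)² = 58.0015692234²
eq2: (x − 11.320)² + (y + 47.361)² = 60.1423532520²
eq3: (x + 47.302)² + (y − 12.995)² = 76.4954382254²
eq1−eq3, eq1−eq2 (x²,y² cancel):
  -58.026·x − 60.952·y = -2305.236170
  59.218·x − 181.664·y = -105.929263
det = -58.026·-181.664 − -60.952·59.218 = 14150.690800
x = (-2305.236170·-181.664 − -60.952·-105.929263) / 14150.690800 = 29.137929
y = (-58.026·-105.929263 − -2305.236170·59.218) / 14150.690800 = 10.081354
|P − Q| = √((29.137929 − -25.942)² + (10.081354 − -13.136)²) = 59.773273

59.773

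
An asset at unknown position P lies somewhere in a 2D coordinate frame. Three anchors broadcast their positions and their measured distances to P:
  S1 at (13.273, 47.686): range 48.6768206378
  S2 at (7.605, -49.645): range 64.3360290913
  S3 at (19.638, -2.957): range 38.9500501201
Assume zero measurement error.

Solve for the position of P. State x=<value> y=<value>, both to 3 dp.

x=-17.191 y=9.721

eq1: (x − 13.273)² + (y − 47.686)² = 48.6768206378²
eq2: (x − 7.605)² + (y + 49.645)² = 64.3360290913²
eq3: (x − 19.638)² + (y + 2.957)² = 38.9500501201²
eq3−eq1, eq3−eq2 (x²,y² cancel):
  -12.730·x + 101.286·y = 1203.405769
  -24.066·x − 93.376·y = -493.951078
det = -12.730·-93.376 − 101.286·-24.066 = 3626.225356
x = (1203.405769·-93.376 − 101.286·-493.951078) / 3626.225356 = -17.191124
y = (-12.730·-493.951078 − 1203.405769·-24.066) / 3626.225356 = 9.720620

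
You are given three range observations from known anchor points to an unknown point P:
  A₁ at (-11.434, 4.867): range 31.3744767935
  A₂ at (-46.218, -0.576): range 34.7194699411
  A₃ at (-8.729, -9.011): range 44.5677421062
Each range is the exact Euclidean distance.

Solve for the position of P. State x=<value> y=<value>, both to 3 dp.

x=-30.028 y=30.138

eq1: (x + 11.434)² + (y − 4.867)² = 31.3744767935²
eq2: (x + 46.218)² + (y + 0.576)² = 34.7194699411²
eq3: (x + 8.729)² + (y + 9.011)² = 44.5677421062²
eq3−eq1, eq3−eq2 (x²,y² cancel):
  -5.410·x + 27.756·y = 998.956325
  -74.978·x + 16.870·y = 2759.883781
det = -5.410·16.870 − 27.756·-74.978 = 1989.822668
x = (998.956325·16.870 − 27.756·2759.883781) / 1989.822668 = -30.028274
y = (-5.410·2759.883781 − 998.956325·-74.978) / 1989.822668 = 30.137749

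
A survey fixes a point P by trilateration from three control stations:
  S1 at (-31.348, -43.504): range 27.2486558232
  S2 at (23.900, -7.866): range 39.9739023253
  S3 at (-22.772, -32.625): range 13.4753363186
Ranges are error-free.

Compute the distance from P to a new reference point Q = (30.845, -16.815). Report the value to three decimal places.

eq1: (x + 31.348)² + (y + 43.504)² = 27.2486558232²
eq2: (x − 23.900)² + (y + 7.866)² = 39.9739023253²
eq3: (x + 22.772)² + (y + 32.625)² = 13.4753363186²
eq3−eq1, eq3−eq2 (x²,y² cancel):
  -17.152·x − 21.758·y = 731.435956
  93.344·x + 49.518·y = -2366.198831
det = -17.152·49.518 − -21.758·93.344 = 1181.646016
x = (731.435956·49.518 − -21.758·-2366.198831) / 1181.646016 = -12.918004
y = (-17.152·-2366.198831 − 731.435956·93.344) / 1181.646016 = -23.433511
|P − Q| = √((-12.918004 − 30.845)² + (-23.433511 − -16.815)²) = 44.260651

44.261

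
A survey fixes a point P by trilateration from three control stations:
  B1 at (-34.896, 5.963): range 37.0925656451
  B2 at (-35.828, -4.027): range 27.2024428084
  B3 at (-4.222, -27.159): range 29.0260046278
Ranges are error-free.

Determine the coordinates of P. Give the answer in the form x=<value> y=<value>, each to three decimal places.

eq1: (x + 34.896)² + (y − 5.963)² = 37.0925656451²
eq2: (x + 35.828)² + (y + 4.027)² = 27.2024428084²
eq3: (x + 4.222)² + (y + 27.159)² = 29.0260046278²
eq3−eq2, eq3−eq1 (x²,y² cancel):
  -63.212·x + 46.264·y = 646.961798
  -61.348·x + 66.244·y = -35.497861
det = -63.212·66.244 − 46.264·-61.348 = -1349.211856
x = (646.961798·66.244 − 46.264·-35.497861) / -1349.211856 = -32.981930
y = (-63.212·-35.497861 − 646.961798·-61.348) / -1349.211856 = -31.080147

x=-32.982 y=-31.080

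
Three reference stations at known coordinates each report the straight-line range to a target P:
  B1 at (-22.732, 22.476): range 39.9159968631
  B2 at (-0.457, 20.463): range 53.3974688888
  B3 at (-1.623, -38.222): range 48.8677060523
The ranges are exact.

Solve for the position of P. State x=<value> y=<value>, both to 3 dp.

eq1: (x + 22.732)² + (y − 22.476)² = 39.9159968631²
eq2: (x + 0.457)² + (y − 20.463)² = 53.3974688888²
eq3: (x + 1.623)² + (y + 38.222)² = 48.8677060523²
eq3−eq1, eq3−eq2 (x²,y² cancel):
  -42.218·x + 121.396·y = 353.124876
  2.332·x + 117.370·y = -1507.849184
det = -42.218·117.370 − 121.396·2.332 = -5238.222132
x = (353.124876·117.370 − 121.396·-1507.849184) / -5238.222132 = -42.856740
y = (-42.218·-1507.849184 − 353.124876·2.332) / -5238.222132 = -11.995461

x=-42.857 y=-11.995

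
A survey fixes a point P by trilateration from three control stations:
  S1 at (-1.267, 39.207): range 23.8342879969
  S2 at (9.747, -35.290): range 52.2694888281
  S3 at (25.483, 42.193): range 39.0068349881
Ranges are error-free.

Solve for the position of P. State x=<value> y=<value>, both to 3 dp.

eq1: (x + 1.267)² + (y − 39.207)² = 23.8342879969²
eq2: (x − 9.747)² + (y + 35.290)² = 52.2694888281²
eq3: (x − 25.483)² + (y − 42.193)² = 39.0068349881²
eq3−eq2, eq3−eq1 (x²,y² cancel):
  -31.472·x − 154.966·y = -2299.810716
  -53.500·x − 5.972·y = 62.621491
det = -31.472·-5.972 − -154.966·-53.500 = -8102.730216
x = (-2299.810716·-5.972 − -154.966·62.621491) / -8102.730216 = -2.892688
y = (-31.472·62.621491 − -2299.810716·-53.500) / -8102.730216 = 15.428219

x=-2.893 y=15.428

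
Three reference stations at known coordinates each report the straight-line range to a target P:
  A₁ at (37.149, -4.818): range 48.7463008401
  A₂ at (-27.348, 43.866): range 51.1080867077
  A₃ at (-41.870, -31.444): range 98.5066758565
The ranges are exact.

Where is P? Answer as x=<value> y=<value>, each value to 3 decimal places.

x=23.728 y=42.044

eq1: (x − 37.149)² + (y + 4.818)² = 48.7463008401²
eq2: (x + 27.348)² + (y − 43.866)² = 51.1080867077²
eq3: (x + 41.870)² + (y + 31.444)² = 98.5066758565²
eq2−eq3, eq2−eq1 (x²,y² cancel):
  -29.044·x − 150.620·y = -7021.845685
  128.994·x − 97.368·y = -1033.043054
det = -29.044·-97.368 − -150.620·128.994 = 22257.032472
x = (-7021.845685·-97.368 − -150.620·-1033.043054) / 22257.032472 = 23.727607
y = (-29.044·-1033.043054 − -7021.845685·128.994) / 22257.032472 = 42.044224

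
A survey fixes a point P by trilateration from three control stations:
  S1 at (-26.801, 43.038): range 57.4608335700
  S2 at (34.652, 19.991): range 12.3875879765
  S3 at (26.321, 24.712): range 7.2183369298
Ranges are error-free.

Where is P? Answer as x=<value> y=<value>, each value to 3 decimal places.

eq1: (x + 26.801)² + (y − 43.038)² = 57.4608335700²
eq2: (x − 34.652)² + (y − 19.991)² = 12.3875879765²
eq3: (x − 26.321)² + (y − 24.712)² = 7.2183369298²
eq1−eq3, eq1−eq2 (x²,y² cancel):
  106.244·x − 36.652·y = 1982.557947
  122.906·x − 46.094·y = 2178.133199
det = 106.244·-46.094 − -36.652·122.906 = -392.460224
x = (1982.557947·-46.094 − -36.652·2178.133199) / -392.460224 = 29.432506
y = (106.244·2178.133199 − 1982.557947·122.906) / -392.460224 = 31.225288

x=29.433 y=31.225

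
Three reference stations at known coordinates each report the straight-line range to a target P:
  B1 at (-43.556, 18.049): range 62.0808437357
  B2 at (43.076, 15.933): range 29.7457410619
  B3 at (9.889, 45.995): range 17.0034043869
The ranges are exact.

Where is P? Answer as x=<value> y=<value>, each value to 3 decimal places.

x=17.231 y=30.658

eq1: (x + 43.556)² + (y − 18.049)² = 62.0808437357²
eq2: (x − 43.076)² + (y − 15.933)² = 29.7457410619²
eq3: (x − 9.889)² + (y − 45.995)² = 17.0034043869²
eq2−eq3, eq2−eq1 (x²,y² cancel):
  -66.374·x + 60.124·y = 699.623432
  -173.264·x + 4.232·y = -2855.732776
det = -66.374·4.232 − 60.124·-173.264 = 10136.429968
x = (699.623432·4.232 − 60.124·-2855.732776) / 10136.429968 = 17.230809
y = (-66.374·-2855.732776 − 699.623432·-173.264) / 10136.429968 = 30.658325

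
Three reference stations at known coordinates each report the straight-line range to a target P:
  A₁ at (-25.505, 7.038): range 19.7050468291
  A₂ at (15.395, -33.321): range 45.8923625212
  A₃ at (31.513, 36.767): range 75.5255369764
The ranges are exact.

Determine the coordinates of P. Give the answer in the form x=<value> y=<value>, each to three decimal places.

x=-25.587 y=-12.667

eq1: (x + 25.505)² + (y − 7.038)² = 19.7050468291²
eq2: (x − 15.395)² + (y + 33.321)² = 45.8923625212²
eq3: (x − 31.513)² + (y − 36.767)² = 75.5255369764²
eq1−eq3, eq1−eq2 (x²,y² cancel):
  114.036·x + 59.458·y = -3670.974876
  81.800·x − 80.718·y = -1070.563470
det = 114.036·-80.718 − 59.458·81.800 = -14068.422248
x = (-3670.974876·-80.718 − 59.458·-1070.563470) / -14068.422248 = -25.586900
y = (114.036·-1070.563470 − -3670.974876·81.800) / -14068.422248 = -12.666877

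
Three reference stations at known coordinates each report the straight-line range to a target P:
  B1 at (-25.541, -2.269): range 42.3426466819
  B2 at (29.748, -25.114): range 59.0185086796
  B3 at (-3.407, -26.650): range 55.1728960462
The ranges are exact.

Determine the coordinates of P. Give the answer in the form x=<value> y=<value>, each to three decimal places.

x=4.051 y=28.017

eq1: (x + 25.541)² + (y + 2.269)² = 42.3426466819²
eq2: (x − 29.748)² + (y + 25.114)² = 59.0185086796²
eq3: (x + 3.407)² + (y + 26.650)² = 55.1728960462²
eq3−eq2, eq3−eq1 (x²,y² cancel):
  66.310·x + 3.072·y = 354.690442
  -44.268·x + 48.762·y = 1186.809623
det = 66.310·48.762 − 3.072·-44.268 = 3369.399516
x = (354.690442·48.762 − 3.072·1186.809623) / 3369.399516 = 4.051029
y = (66.310·1186.809623 − 354.690442·-44.268) / 3369.399516 = 28.016500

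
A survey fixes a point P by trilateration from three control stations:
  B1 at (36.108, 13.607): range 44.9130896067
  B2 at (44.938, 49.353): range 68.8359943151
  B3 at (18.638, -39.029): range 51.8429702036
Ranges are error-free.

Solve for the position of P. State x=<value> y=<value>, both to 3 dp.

x=-8.052 y=5.416

eq1: (x − 36.108)² + (y − 13.607)² = 44.9130896067²
eq2: (x − 44.938)² + (y − 49.353)² = 68.8359943151²
eq3: (x − 18.638)² + (y + 39.029)² = 51.8429702036²
eq3−eq2, eq3−eq1 (x²,y² cancel):
  52.600·x + 176.764·y = 533.804014
  34.940·x + 105.272·y = 288.808170
det = 52.600·105.272 − 176.764·34.940 = -638.826960
x = (533.804014·105.272 − 176.764·288.808170) / -638.826960 = -8.051834
y = (52.600·288.808170 − 533.804014·34.940) / -638.826960 = 5.415868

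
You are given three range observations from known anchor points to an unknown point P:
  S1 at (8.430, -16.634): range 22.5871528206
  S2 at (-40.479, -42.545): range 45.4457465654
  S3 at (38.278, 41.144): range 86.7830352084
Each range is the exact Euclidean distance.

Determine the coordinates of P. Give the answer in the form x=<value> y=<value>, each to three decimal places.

x=4.823 y=-38.931

eq1: (x − 8.430)² + (y + 16.634)² = 22.5871528206²
eq2: (x + 40.479)² + (y + 42.545)² = 45.4457465654²
eq3: (x − 38.278)² + (y − 41.144)² = 86.7830352084²
eq2−eq3, eq2−eq1 (x²,y² cancel):
  157.514·x + 167.378·y = -5756.571765
  97.818·x + 51.822·y = -1545.735202
det = 157.514·51.822 − 167.378·97.818 = -8209.890696
x = (-5756.571765·51.822 − 167.378·-1545.735202) / -8209.890696 = 4.822841
y = (157.514·-1545.735202 − -5756.571765·97.818) / -8209.890696 = -38.931262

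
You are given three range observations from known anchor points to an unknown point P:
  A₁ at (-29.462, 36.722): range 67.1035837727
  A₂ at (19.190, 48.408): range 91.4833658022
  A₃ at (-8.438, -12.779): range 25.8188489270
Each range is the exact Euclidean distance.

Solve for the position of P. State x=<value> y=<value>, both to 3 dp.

x=-27.357 y=-30.349

eq1: (x + 29.462)² + (y − 36.722)² = 67.1035837727²
eq2: (x − 19.190)² + (y − 48.408)² = 91.4833658022²
eq3: (x + 8.438)² + (y + 12.779)² = 25.8188489270²
eq1−eq3, eq1−eq2 (x²,y² cancel):
  42.048·x − 99.002·y = 1854.265952
  97.304·x + 23.372·y = -3371.239427
det = 42.048·23.372 − -99.002·97.304 = 10616.036464
x = (1854.265952·23.372 − -99.002·-3371.239427) / 10616.036464 = -27.356871
y = (42.048·-3371.239427 − 1854.265952·97.304) / 10616.036464 = -30.348555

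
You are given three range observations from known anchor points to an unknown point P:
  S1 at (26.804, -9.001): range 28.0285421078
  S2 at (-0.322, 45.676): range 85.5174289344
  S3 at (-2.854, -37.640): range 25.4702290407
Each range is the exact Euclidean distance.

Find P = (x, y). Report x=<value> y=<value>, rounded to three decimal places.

eq1: (x − 26.804)² + (y + 9.001)² = 28.0285421078²
eq2: (x + 0.322)² + (y − 45.676)² = 85.5174289344²
eq3: (x + 2.854)² + (y + 37.640)² = 25.4702290407²
eq2−eq3, eq2−eq1 (x²,y² cancel):
  -5.064·x − 166.632·y = 6003.012340
  54.252·x − 109.354·y = 5240.703236
det = -5.064·-109.354 − -166.632·54.252 = 9593.887920
x = (6003.012340·-109.354 − -166.632·5240.703236) / 9593.887920 = 22.599331
y = (-5.064·5240.703236 − 6003.012340·54.252) / 9593.887920 = -36.712368

x=22.599 y=-36.712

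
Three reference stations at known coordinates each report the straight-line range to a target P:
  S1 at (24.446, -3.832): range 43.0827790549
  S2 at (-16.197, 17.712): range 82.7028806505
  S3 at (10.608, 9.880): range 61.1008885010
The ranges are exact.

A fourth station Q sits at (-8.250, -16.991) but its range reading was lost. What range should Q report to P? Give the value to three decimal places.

eq1: (x − 24.446)² + (y + 3.832)² = 43.0827790549²
eq2: (x + 16.197)² + (y − 17.712)² = 82.7028806505²
eq3: (x − 10.608)² + (y − 9.880)² = 61.1008885010²
eq3−eq1, eq3−eq2 (x²,y² cancel):
  27.676·x − 27.424·y = 2279.339801
  -53.610·x + 15.664·y = -2740.534203
det = 27.676·15.664 − -27.424·-53.610 = -1036.683776
x = (2279.339801·15.664 − -27.424·-2740.534203) / -1036.683776 = 38.056765
y = (27.676·-2740.534203 − 2279.339801·-53.610) / -1036.683776 = -44.708312
|P − Q| = √((38.056765 − -8.250)² + (-44.708312 − -16.991)²) = 53.968194

53.968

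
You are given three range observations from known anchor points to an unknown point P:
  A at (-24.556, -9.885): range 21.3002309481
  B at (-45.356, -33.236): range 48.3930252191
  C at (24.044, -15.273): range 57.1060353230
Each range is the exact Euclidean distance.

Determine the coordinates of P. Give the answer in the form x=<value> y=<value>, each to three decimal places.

x=-26.488 y=11.327

eq1: (x + 24.556)² + (y + 9.885)² = 21.3002309481²
eq2: (x + 45.356)² + (y + 33.236)² = 48.3930252191²
eq3: (x − 24.044)² + (y + 15.273)² = 57.1060353230²
eq1−eq3, eq1−eq2 (x²,y² cancel):
  97.200·x − 10.776·y = -2696.731328
  -41.600·x − 46.702·y = 572.903020
det = 97.200·-46.702 − -10.776·-41.600 = -4987.716000
x = (-2696.731328·-46.702 − -10.776·572.903020) / -4987.716000 = -26.488346
y = (97.200·572.903020 − -2696.731328·-41.600) / -4987.716000 = 11.327399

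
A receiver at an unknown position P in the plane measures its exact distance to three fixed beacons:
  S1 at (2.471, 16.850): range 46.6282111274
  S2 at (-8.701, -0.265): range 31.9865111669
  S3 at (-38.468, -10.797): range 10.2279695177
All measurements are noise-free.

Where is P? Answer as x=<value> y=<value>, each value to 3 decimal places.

eq1: (x − 2.471)² + (y − 16.850)² = 46.6282111274²
eq2: (x + 8.701)² + (y + 0.265)² = 31.9865111669²
eq3: (x + 38.468)² + (y + 10.797)² = 10.2279695177²
eq2−eq1, eq2−eq3 (x²,y² cancel):
  22.344·x + 34.230·y = -936.802461
  -59.534·x − 21.064·y = 2439.110143
det = 22.344·-21.064 − 34.230·-59.534 = 1567.194804
x = (-936.802461·-21.064 − 34.230·2439.110143) / 1567.194804 = -40.682839
y = (22.344·2439.110143 − -936.802461·-59.534) / 1567.194804 = -0.811718

x=-40.683 y=-0.812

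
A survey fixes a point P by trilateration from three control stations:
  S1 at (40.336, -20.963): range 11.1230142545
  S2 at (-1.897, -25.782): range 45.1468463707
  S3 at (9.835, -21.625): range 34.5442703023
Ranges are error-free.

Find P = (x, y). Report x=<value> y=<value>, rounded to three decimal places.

x=42.847 y=-31.799

eq1: (x − 40.336)² + (y + 20.963)² = 11.1230142545²
eq2: (x + 1.897)² + (y + 25.782)² = 45.1468463707²
eq3: (x − 9.835)² + (y + 21.625)² = 34.5442703023²
eq1−eq2, eq1−eq3 (x²,y² cancel):
  -84.466·x − 9.638·y = -3312.646423
  -61.002·x − 1.324·y = -2571.657580
det = -84.466·-1.324 − -9.638·-61.002 = -476.104292
x = (-3312.646423·-1.324 − -9.638·-2571.657580) / -476.104292 = 42.847108
y = (-84.466·-2571.657580 − -3312.646423·-61.002) / -476.104292 = -31.798856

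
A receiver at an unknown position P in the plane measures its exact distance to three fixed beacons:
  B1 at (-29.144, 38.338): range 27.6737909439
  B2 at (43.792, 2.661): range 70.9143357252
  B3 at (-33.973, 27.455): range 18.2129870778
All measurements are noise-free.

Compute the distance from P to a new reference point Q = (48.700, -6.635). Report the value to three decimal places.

77.342

eq1: (x + 29.144)² + (y − 38.338)² = 27.6737909439²
eq2: (x − 43.792)² + (y − 2.661)² = 70.9143357252²
eq3: (x + 33.973)² + (y − 27.455)² = 18.2129870778²
eq3−eq2, eq3−eq1 (x²,y² cancel):
  155.530·x − 49.588·y = -4680.251682
  9.658·x + 21.766·y = -22.892581
det = 155.530·21.766 − -49.588·9.658 = 3864.186884
x = (-4680.251682·21.766 − -49.588·-22.892581) / 3864.186884 = -26.656463
y = (155.530·-22.892581 − -4680.251682·9.658) / 3864.186884 = 10.776235
|P − Q| = √((-26.656463 − 48.700)² + (10.776235 − -6.635)²) = 77.341759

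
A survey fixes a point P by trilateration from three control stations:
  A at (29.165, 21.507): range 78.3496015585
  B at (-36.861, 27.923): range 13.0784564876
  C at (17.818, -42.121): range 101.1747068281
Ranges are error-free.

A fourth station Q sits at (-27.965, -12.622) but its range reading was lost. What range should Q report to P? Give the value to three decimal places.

eq1: (x − 29.165)² + (y − 21.507)² = 78.3496015585²
eq2: (x + 36.861)² + (y − 27.923)² = 13.0784564876²
eq3: (x − 17.818)² + (y + 42.121)² = 101.1747068281²
eq1−eq2, eq1−eq3 (x²,y² cancel):
  -132.052·x + 12.832·y = 6792.893016
  -22.694·x − 127.256·y = -3319.149746
det = -132.052·-127.256 − 12.832·-22.694 = 17095.618720
x = (6792.893016·-127.256 − 12.832·-3319.149746) / 17095.618720 = -48.073432
y = (-132.052·-3319.149746 − 6792.893016·-22.694) / 17095.618720 = 34.655562
|P − Q| = √((-48.073432 − -27.965)² + (34.655562 − -12.622)²) = 51.376229

51.376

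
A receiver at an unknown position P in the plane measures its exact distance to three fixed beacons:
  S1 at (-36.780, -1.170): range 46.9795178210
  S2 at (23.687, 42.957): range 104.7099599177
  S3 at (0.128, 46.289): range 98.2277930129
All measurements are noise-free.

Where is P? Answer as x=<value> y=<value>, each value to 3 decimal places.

eq1: (x + 36.780)² + (y + 1.170)² = 46.9795178210²
eq2: (x − 23.687)² + (y − 42.957)² = 104.7099599177²
eq3: (x − 0.128)² + (y − 46.289)² = 98.2277930129²
eq3−eq2, eq3−eq1 (x²,y² cancel):
  47.118·x − 6.664·y = -1051.786473
  -73.816·x − 94.918·y = 6653.073620
det = 47.118·-94.918 − -6.664·-73.816 = -4964.256148
x = (-1051.786473·-94.918 − -6.664·6653.073620) / -4964.256148 = -29.041521
y = (47.118·6653.073620 − -1051.786473·-73.816) / -4964.256148 = -47.507793

x=-29.042 y=-47.508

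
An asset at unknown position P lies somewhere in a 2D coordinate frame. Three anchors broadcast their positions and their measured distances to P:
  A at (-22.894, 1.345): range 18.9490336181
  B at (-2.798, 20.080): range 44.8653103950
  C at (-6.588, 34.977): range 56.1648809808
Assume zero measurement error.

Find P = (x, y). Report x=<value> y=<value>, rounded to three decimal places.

eq1: (x + 22.894)² + (y − 1.345)² = 18.9490336181²
eq2: (x + 2.798)² + (y − 20.080)² = 44.8653103950²
eq3: (x + 6.588)² + (y − 34.977)² = 56.1648809808²
eq3−eq2, eq3−eq1 (x²,y² cancel):
  7.580·x − 29.794·y = 285.840710
  -32.612·x − 67.264·y = 2054.579969
det = 7.580·-67.264 − -29.794·-32.612 = -1481.503048
x = (285.840710·-67.264 − -29.794·2054.579969) / -1481.503048 = -28.341060
y = (7.580·2054.579969 − 285.840710·-32.612) / -1481.503048 = -16.804254

x=-28.341 y=-16.804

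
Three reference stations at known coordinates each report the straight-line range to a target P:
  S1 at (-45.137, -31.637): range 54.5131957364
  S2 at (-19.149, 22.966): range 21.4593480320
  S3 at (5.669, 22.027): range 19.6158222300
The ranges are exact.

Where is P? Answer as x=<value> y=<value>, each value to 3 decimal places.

eq1: (x + 45.137)² + (y + 31.637)² = 54.5131957364²
eq2: (x + 19.149)² + (y − 22.966)² = 21.4593480320²
eq3: (x − 5.669)² + (y − 22.027)² = 19.6158222300²
eq1−eq3, eq1−eq2 (x²,y² cancel):
  101.612·x + 107.328·y = 65.985780
  51.976·x + 109.206·y = 367.057710
det = 101.612·109.206 − 107.328·51.976 = 5518.159944
x = (65.985780·109.206 − 107.328·367.057710) / 5518.159944 = -5.833381
y = (101.612·367.057710 − 65.985780·51.976) / 5518.159944 = 6.137515

x=-5.833 y=6.138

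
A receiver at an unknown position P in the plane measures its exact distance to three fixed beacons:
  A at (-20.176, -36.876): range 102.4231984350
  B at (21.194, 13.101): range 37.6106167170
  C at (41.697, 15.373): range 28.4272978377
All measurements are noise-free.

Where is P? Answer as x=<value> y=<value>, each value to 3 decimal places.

x=42.962 y=43.772

eq1: (x + 20.176)² + (y + 36.876)² = 102.4231984350²
eq2: (x − 21.194)² + (y − 13.101)² = 37.6106167170²
eq3: (x − 41.697)² + (y − 15.373)² = 28.4272978377²
eq3−eq2, eq3−eq1 (x²,y² cancel):
  -41.006·x − 4.544·y = -1960.594328
  -123.746·x − 104.498·y = -9890.458901
det = -41.006·-104.498 − -4.544·-123.746 = 3722.743164
x = (-1960.594328·-104.498 − -4.544·-9890.458901) / 3722.743164 = 42.961852
y = (-41.006·-9890.458901 − -1960.594328·-123.746) / 3722.743164 = 43.772145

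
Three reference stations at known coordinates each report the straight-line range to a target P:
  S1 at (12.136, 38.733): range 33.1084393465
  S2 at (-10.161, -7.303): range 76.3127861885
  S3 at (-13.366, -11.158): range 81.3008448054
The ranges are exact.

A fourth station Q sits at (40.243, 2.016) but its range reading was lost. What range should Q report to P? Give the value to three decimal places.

44.201

eq1: (x − 12.136)² + (y − 38.733)² = 33.1084393465²
eq2: (x + 10.161)² + (y + 7.303)² = 76.3127861885²
eq3: (x + 13.366)² + (y + 11.158)² = 81.3008448054²
eq2−eq1, eq2−eq3 (x²,y² cancel):
  44.594·x + 92.072·y = 6218.420635
  -6.410·x − 7.710·y = -639.614840
det = 44.594·-7.710 − 92.072·-6.410 = 246.361780
x = (6218.420635·-7.710 − 92.072·-639.614840) / 246.361780 = 44.433006
y = (44.594·-639.614840 − 6218.420635·-6.410) / 246.361780 = 46.018064
|P − Q| = √((44.433006 − 40.243)² + (46.018064 − 2.016)²) = 44.201106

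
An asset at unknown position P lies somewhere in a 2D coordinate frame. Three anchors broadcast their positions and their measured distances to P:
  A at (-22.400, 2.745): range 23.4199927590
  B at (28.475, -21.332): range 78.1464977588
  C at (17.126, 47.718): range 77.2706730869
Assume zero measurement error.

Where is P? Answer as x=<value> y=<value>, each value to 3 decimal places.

x=-45.819 y=2.900

eq1: (x + 22.400)² + (y − 2.745)² = 23.4199927590²
eq2: (x − 28.475)² + (y + 21.332)² = 78.1464977588²
eq3: (x − 17.126)² + (y − 47.718)² = 77.2706730869²
eq2−eq1, eq2−eq3 (x²,y² cancel):
  -101.750·x + 48.154·y = 4801.794227
  -22.698·x + 138.100·y = 1440.545744
det = -101.750·138.100 − 48.154·-22.698 = -12958.675508
x = (4801.794227·138.100 − 48.154·1440.545744) / -12958.675508 = -45.819478
y = (-101.750·1440.545744 − 4801.794227·-22.698) / -12958.675508 = 2.900328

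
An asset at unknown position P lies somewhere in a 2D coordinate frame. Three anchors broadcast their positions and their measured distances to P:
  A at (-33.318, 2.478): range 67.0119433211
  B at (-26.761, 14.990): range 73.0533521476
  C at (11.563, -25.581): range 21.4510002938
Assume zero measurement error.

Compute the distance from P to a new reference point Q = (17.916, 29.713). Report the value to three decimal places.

76.983

eq1: (x + 33.318)² + (y − 2.478)² = 67.0119433211²
eq2: (x + 26.761)² + (y − 14.990)² = 73.0533521476²
eq3: (x − 11.563)² + (y + 25.581)² = 21.4510002938²
eq2−eq1, eq2−eq3 (x²,y² cancel):
  -13.114·x − 25.024·y = 1021.570099
  76.648·x − 81.142·y = 4723.886155
det = -13.114·-81.142 − -25.024·76.648 = 2982.135740
x = (1021.570099·-81.142 − -25.024·4723.886155) / 2982.135740 = 11.843286
y = (-13.114·4723.886155 − 1021.570099·76.648) / 2982.135740 = -47.030169
|P − Q| = √((11.843286 − 17.916)² + (-47.030169 − 29.713)²) = 76.983062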